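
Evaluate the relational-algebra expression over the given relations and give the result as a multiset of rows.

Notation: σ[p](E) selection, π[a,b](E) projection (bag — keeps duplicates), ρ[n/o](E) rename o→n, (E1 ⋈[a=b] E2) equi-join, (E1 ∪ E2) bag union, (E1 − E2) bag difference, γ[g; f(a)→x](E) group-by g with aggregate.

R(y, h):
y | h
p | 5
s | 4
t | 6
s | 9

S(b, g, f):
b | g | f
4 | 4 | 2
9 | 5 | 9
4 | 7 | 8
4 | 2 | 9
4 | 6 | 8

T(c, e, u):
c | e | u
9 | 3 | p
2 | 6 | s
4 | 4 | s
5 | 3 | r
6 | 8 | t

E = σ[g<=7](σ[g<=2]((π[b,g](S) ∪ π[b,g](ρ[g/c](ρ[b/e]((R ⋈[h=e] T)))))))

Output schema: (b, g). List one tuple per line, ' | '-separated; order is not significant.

Subexpression sizes:
  S → 5
  π[b,g](S) → 5
  R → 4
  T → 5
  (R ⋈[h=e] T) → 2
  ρ[b/e]((R ⋈[h=e] T)) → 2
  ρ[g/c](ρ[b/e]((R ⋈[h=e] T))) → 2
  π[b,g](ρ[g/c](ρ[b/e]((R ⋈[h=e] T)))) → 2
  (π[b,g](S) ∪ π[b,g](ρ[g/c](ρ[b/e]((R ⋈[h=e] T))))) → 7
  σ[g<=2]((π[b,g](S) ∪ π[b,g](ρ[g/c](ρ[b/e]((R ⋈[h=e] T)))))) → 2
  σ[g<=7](σ[g<=2]((π[b,g](S) ∪ π[b,g](ρ[g/c](ρ[b/e]((R ⋈[h=e] T))))))) → 2

== RESULT ==
b | g
4 | 2
6 | 2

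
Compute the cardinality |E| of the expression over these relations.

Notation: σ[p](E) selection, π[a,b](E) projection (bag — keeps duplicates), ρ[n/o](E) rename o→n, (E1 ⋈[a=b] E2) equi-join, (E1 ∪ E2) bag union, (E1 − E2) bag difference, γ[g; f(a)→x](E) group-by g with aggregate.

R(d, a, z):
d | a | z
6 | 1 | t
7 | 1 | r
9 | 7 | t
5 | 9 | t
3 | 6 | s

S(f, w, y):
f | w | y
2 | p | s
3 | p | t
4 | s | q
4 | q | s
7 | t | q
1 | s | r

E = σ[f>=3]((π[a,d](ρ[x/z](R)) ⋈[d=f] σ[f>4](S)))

Per-node cardinality:
  R → 5
  ρ[x/z](R) → 5
  π[a,d](ρ[x/z](R)) → 5
  S → 6
  σ[f>4](S) → 1
  (π[a,d](ρ[x/z](R)) ⋈[d=f] σ[f>4](S)) → 1
  σ[f>=3]((π[a,d](ρ[x/z](R)) ⋈[d=f] σ[f>4](S))) → 1

|E| = 1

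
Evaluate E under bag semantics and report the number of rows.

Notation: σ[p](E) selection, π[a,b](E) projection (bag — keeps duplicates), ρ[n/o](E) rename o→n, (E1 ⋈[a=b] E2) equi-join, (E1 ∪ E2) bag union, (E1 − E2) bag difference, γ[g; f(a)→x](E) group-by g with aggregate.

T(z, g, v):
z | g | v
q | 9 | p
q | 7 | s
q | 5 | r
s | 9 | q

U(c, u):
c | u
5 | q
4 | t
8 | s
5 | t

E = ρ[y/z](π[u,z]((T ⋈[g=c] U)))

Subexpression sizes:
  T → 4
  U → 4
  (T ⋈[g=c] U) → 2
  π[u,z]((T ⋈[g=c] U)) → 2
  ρ[y/z](π[u,z]((T ⋈[g=c] U))) → 2

|E| = 2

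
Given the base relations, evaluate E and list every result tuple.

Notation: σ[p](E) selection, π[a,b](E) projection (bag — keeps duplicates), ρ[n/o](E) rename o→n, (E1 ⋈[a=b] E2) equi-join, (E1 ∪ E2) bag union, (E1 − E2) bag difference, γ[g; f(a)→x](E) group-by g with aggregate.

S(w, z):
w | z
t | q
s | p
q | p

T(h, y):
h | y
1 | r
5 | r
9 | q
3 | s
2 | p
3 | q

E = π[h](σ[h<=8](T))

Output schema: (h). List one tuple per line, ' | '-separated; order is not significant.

Subexpression sizes:
  T → 6
  σ[h<=8](T) → 5
  π[h](σ[h<=8](T)) → 5

== RESULT ==
h
1
2
3
3
5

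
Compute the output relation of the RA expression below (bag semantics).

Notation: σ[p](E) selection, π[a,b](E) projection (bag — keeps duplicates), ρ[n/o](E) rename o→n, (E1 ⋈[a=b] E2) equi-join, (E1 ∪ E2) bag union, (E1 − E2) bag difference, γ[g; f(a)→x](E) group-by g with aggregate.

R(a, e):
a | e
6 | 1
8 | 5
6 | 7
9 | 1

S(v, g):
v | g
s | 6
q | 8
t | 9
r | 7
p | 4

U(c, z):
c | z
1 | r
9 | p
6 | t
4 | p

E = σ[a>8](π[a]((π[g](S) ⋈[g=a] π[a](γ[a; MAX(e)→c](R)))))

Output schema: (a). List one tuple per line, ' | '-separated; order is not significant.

Subexpression sizes:
  S → 5
  π[g](S) → 5
  R → 4
  γ[a; MAX(e)→c](R) → 3
  π[a](γ[a; MAX(e)→c](R)) → 3
  (π[g](S) ⋈[g=a] π[a](γ[a; MAX(e)→c](R))) → 3
  π[a]((π[g](S) ⋈[g=a] π[a](γ[a; MAX(e)→c](R)))) → 3
  σ[a>8](π[a]((π[g](S) ⋈[g=a] π[a](γ[a; MAX(e)→c](R))))) → 1

== RESULT ==
a
9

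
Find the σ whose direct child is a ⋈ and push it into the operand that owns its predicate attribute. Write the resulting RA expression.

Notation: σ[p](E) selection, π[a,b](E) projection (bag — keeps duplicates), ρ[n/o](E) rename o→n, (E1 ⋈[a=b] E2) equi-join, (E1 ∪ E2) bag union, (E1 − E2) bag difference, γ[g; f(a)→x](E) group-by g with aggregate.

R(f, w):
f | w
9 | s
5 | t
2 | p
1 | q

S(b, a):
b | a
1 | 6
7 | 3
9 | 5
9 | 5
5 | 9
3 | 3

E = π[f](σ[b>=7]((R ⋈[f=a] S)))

σ filters on b, owned by the right side.
E' = π[f]((R ⋈[f=a] σ[b>=7](S)))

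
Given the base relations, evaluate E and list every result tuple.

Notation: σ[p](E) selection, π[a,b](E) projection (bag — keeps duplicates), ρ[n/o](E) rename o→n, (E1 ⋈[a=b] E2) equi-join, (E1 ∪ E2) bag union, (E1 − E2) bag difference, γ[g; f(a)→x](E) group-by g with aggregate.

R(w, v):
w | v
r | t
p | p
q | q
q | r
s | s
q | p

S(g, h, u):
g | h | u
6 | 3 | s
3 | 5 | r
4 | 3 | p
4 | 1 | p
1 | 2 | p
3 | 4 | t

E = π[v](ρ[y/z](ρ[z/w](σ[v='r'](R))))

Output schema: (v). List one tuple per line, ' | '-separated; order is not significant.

Row counts bottom-up:
  R → 6
  σ[v='r'](R) → 1
  ρ[z/w](σ[v='r'](R)) → 1
  ρ[y/z](ρ[z/w](σ[v='r'](R))) → 1
  π[v](ρ[y/z](ρ[z/w](σ[v='r'](R)))) → 1

== RESULT ==
v
r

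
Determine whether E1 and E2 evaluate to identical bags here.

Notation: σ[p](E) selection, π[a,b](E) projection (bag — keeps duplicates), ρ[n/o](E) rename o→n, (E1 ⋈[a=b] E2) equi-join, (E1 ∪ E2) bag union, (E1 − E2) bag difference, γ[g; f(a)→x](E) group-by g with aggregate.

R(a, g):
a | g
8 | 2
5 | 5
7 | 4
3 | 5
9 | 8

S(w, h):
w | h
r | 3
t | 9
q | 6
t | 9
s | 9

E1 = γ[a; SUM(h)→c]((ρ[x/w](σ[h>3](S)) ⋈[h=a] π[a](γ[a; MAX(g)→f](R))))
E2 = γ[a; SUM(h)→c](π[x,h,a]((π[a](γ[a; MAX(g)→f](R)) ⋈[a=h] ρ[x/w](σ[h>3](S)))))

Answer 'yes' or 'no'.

E1 per-node cardinality:
  S → 5
  σ[h>3](S) → 4
  ρ[x/w](σ[h>3](S)) → 4
  R → 5
  γ[a; MAX(g)→f](R) → 5
  π[a](γ[a; MAX(g)→f](R)) → 5
  (ρ[x/w](σ[h>3](S)) ⋈[h=a] π[a](γ[a; MAX(g)→f](R))) → 3
  γ[a; SUM(h)→c]((ρ[x/w](σ[h>3](S)) ⋈[h=a] π[a](γ[a; MAX(g)→f](R)))) → 1
E2 per-node cardinality:
  R → 5
  γ[a; MAX(g)→f](R) → 5
  π[a](γ[a; MAX(g)→f](R)) → 5
  S → 5
  σ[h>3](S) → 4
  ρ[x/w](σ[h>3](S)) → 4
  (π[a](γ[a; MAX(g)→f](R)) ⋈[a=h] ρ[x/w](σ[h>3](S))) → 3
  π[x,h,a]((π[a](γ[a; MAX(g)→f](R)) ⋈[a=h] ρ[x/w](σ[h>3](S)))) → 3
  γ[a; SUM(h)→c](π[x,h,a]((π[a](γ[a; MAX(g)→f](R)) ⋈[a=h] ρ[x/w](σ[h>3](S))))) → 1

E1 and E2 produce the same multiset:
a | c
9 | 27

yes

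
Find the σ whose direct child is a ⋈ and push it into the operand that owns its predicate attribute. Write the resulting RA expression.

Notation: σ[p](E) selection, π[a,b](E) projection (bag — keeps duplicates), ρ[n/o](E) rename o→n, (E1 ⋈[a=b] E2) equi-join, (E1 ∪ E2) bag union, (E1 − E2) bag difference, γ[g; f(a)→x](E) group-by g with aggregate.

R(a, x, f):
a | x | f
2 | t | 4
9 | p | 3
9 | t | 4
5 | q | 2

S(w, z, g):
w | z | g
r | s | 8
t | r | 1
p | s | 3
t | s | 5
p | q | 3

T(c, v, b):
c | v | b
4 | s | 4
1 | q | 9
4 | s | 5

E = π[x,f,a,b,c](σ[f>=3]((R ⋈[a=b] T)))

σ filters on f, owned by the left side.
E' = π[x,f,a,b,c]((σ[f>=3](R) ⋈[a=b] T))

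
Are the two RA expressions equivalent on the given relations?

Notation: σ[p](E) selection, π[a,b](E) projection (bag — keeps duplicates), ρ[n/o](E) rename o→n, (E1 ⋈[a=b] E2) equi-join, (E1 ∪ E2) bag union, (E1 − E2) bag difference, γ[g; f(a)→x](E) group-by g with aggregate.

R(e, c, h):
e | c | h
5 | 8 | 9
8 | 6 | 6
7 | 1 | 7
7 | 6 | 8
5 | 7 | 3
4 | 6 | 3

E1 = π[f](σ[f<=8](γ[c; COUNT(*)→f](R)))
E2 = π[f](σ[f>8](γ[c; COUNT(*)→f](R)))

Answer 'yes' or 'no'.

E1 row counts bottom-up:
  R → 6
  γ[c; COUNT(*)→f](R) → 4
  σ[f<=8](γ[c; COUNT(*)→f](R)) → 4
  π[f](σ[f<=8](γ[c; COUNT(*)→f](R))) → 4
E2 row counts bottom-up:
  R → 6
  γ[c; COUNT(*)→f](R) → 4
  σ[f>8](γ[c; COUNT(*)→f](R)) → 0
  π[f](σ[f>8](γ[c; COUNT(*)→f](R))) → 0

E1 result:
f
1
1
1
3
E2 result:
f
(0 rows)
Witness: (1,) appears 3× in E1 but 0× in E2.

no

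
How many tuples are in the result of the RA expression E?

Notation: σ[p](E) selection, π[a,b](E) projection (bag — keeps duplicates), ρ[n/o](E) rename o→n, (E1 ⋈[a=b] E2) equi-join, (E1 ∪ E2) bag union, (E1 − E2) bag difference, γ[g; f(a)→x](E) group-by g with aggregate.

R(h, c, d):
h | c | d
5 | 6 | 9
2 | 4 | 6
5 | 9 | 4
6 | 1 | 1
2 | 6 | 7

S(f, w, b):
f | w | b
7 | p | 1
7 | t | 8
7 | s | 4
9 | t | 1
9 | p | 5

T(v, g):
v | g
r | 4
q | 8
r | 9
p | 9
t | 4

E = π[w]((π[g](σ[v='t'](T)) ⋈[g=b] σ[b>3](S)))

Stepwise |·|:
  T → 5
  σ[v='t'](T) → 1
  π[g](σ[v='t'](T)) → 1
  S → 5
  σ[b>3](S) → 3
  (π[g](σ[v='t'](T)) ⋈[g=b] σ[b>3](S)) → 1
  π[w]((π[g](σ[v='t'](T)) ⋈[g=b] σ[b>3](S))) → 1

|E| = 1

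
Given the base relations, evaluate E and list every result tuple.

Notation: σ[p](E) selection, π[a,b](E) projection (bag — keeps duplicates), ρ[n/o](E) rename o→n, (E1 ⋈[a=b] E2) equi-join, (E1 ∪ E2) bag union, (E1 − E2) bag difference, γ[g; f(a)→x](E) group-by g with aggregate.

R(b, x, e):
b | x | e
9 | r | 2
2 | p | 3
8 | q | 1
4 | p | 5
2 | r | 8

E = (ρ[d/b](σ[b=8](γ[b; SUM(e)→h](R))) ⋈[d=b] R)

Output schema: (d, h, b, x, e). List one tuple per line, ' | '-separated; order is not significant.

Row counts bottom-up:
  R → 5
  γ[b; SUM(e)→h](R) → 4
  σ[b=8](γ[b; SUM(e)→h](R)) → 1
  ρ[d/b](σ[b=8](γ[b; SUM(e)→h](R))) → 1
  R → 5
  (ρ[d/b](σ[b=8](γ[b; SUM(e)→h](R))) ⋈[d=b] R) → 1

== RESULT ==
d | h | b | x | e
8 | 1 | 8 | q | 1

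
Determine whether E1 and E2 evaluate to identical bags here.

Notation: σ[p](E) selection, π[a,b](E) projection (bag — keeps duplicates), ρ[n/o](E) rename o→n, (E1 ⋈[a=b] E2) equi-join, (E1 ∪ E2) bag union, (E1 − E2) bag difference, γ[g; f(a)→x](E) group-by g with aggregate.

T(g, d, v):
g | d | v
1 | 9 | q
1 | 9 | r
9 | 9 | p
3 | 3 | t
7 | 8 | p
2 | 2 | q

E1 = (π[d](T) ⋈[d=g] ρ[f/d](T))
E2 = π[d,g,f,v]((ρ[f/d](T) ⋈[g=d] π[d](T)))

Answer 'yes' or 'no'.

E1 stepwise |·|:
  T → 6
  π[d](T) → 6
  T → 6
  ρ[f/d](T) → 6
  (π[d](T) ⋈[d=g] ρ[f/d](T)) → 5
E2 stepwise |·|:
  T → 6
  ρ[f/d](T) → 6
  T → 6
  π[d](T) → 6
  (ρ[f/d](T) ⋈[g=d] π[d](T)) → 5
  π[d,g,f,v]((ρ[f/d](T) ⋈[g=d] π[d](T))) → 5

E1 and E2 produce the same multiset:
d | g | f | v
2 | 2 | 2 | q
3 | 3 | 3 | t
9 | 9 | 9 | p
9 | 9 | 9 | p
9 | 9 | 9 | p

yes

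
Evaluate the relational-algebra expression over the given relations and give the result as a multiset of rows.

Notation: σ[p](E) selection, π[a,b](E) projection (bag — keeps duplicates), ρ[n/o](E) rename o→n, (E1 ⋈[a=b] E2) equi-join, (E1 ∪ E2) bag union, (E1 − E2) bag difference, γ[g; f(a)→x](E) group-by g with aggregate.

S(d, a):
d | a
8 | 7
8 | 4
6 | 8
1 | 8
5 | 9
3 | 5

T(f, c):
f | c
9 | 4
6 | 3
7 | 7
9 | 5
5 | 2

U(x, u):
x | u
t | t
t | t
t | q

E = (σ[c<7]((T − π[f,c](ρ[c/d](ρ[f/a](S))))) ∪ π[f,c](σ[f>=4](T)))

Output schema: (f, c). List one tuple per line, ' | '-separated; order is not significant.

Per-node cardinality:
  T → 5
  S → 6
  ρ[f/a](S) → 6
  ρ[c/d](ρ[f/a](S)) → 6
  π[f,c](ρ[c/d](ρ[f/a](S))) → 6
  (T − π[f,c](ρ[c/d](ρ[f/a](S)))) → 4
  σ[c<7]((T − π[f,c](ρ[c/d](ρ[f/a](S))))) → 3
  T → 5
  σ[f>=4](T) → 5
  π[f,c](σ[f>=4](T)) → 5
  (σ[c<7]((T − π[f,c](ρ[c/d](ρ[f/a](S))))) ∪ π[f,c](σ[f>=4](T))) → 8

== RESULT ==
f | c
5 | 2
5 | 2
6 | 3
6 | 3
7 | 7
9 | 4
9 | 4
9 | 5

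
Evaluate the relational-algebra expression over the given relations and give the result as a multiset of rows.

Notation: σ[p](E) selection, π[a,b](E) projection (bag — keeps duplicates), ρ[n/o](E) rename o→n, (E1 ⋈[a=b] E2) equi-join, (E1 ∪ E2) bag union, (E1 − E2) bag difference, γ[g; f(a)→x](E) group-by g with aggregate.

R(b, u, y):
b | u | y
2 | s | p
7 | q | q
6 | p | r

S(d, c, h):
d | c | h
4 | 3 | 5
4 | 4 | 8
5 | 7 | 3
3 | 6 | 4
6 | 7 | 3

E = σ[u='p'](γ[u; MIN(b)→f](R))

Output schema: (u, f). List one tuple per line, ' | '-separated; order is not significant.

Stepwise |·|:
  R → 3
  γ[u; MIN(b)→f](R) → 3
  σ[u='p'](γ[u; MIN(b)→f](R)) → 1

== RESULT ==
u | f
p | 6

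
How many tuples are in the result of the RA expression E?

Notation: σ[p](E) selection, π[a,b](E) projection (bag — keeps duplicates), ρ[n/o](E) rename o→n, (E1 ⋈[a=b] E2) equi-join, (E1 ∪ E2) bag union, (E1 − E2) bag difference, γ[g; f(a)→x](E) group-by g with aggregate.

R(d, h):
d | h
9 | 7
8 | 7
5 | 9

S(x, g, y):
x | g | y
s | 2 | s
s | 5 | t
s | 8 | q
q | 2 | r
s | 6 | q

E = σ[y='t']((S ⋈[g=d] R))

Subexpression sizes:
  S → 5
  R → 3
  (S ⋈[g=d] R) → 2
  σ[y='t']((S ⋈[g=d] R)) → 1

|E| = 1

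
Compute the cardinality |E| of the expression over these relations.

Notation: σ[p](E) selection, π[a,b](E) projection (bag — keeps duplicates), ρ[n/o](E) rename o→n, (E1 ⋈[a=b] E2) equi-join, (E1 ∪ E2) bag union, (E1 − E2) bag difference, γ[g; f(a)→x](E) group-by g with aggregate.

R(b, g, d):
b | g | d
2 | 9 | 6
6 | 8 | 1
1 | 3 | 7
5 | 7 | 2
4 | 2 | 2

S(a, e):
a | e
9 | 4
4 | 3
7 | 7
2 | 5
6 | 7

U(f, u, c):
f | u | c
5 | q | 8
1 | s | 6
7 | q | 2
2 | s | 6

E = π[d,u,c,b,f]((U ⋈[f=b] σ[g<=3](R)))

Row counts bottom-up:
  U → 4
  R → 5
  σ[g<=3](R) → 2
  (U ⋈[f=b] σ[g<=3](R)) → 1
  π[d,u,c,b,f]((U ⋈[f=b] σ[g<=3](R))) → 1

|E| = 1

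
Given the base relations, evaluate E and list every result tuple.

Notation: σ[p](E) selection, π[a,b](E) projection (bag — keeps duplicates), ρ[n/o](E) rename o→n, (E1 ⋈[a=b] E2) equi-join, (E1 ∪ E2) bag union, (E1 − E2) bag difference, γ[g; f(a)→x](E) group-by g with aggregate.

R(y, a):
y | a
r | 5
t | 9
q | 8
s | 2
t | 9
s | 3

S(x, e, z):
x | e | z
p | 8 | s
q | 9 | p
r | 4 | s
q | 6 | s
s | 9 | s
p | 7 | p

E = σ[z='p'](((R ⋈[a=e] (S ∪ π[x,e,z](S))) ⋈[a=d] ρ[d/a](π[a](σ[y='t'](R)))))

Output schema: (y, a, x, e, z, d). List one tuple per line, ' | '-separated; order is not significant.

Subexpression sizes:
  R → 6
  S → 6
  S → 6
  π[x,e,z](S) → 6
  (S ∪ π[x,e,z](S)) → 12
  (R ⋈[a=e] (S ∪ π[x,e,z](S))) → 10
  R → 6
  σ[y='t'](R) → 2
  π[a](σ[y='t'](R)) → 2
  ρ[d/a](π[a](σ[y='t'](R))) → 2
  ((R ⋈[a=e] (S ∪ π[x,e,z](S))) ⋈[a=d] ρ[d/a](π[a](σ[y='t'](R)))) → 16
  σ[z='p'](((R ⋈[a=e] (S ∪ π[x,e,z](S))) ⋈[a=d] ρ[d/a](π[a](σ[y='t'](R))))) → 8

== RESULT ==
y | a | x | e | z | d
t | 9 | q | 9 | p | 9
t | 9 | q | 9 | p | 9
t | 9 | q | 9 | p | 9
t | 9 | q | 9 | p | 9
t | 9 | q | 9 | p | 9
t | 9 | q | 9 | p | 9
t | 9 | q | 9 | p | 9
t | 9 | q | 9 | p | 9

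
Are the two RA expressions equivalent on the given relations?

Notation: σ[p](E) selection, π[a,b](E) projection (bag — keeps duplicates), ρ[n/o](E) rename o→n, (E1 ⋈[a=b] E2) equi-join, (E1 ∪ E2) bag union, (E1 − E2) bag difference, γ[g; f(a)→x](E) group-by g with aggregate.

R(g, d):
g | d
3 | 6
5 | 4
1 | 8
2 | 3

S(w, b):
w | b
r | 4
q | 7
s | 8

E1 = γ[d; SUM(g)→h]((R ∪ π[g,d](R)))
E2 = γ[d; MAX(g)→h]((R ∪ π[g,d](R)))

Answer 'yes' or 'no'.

E1 stepwise |·|:
  R → 4
  R → 4
  π[g,d](R) → 4
  (R ∪ π[g,d](R)) → 8
  γ[d; SUM(g)→h]((R ∪ π[g,d](R))) → 4
E2 stepwise |·|:
  R → 4
  R → 4
  π[g,d](R) → 4
  (R ∪ π[g,d](R)) → 8
  γ[d; MAX(g)→h]((R ∪ π[g,d](R))) → 4

E1 result:
d | h
3 | 4
4 | 10
6 | 6
8 | 2
E2 result:
d | h
3 | 2
4 | 5
6 | 3
8 | 1
Witness: (4, 10) appears 1× in E1 but 0× in E2.

no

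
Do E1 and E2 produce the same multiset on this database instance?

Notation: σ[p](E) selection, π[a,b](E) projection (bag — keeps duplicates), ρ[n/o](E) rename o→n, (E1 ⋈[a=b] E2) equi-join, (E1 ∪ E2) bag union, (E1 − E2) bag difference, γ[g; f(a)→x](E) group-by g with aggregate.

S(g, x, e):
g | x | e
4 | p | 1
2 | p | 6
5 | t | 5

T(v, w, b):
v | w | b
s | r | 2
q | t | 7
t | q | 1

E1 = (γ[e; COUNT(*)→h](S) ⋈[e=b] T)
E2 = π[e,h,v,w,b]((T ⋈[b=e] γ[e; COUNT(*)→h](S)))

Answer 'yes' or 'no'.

E1 stepwise |·|:
  S → 3
  γ[e; COUNT(*)→h](S) → 3
  T → 3
  (γ[e; COUNT(*)→h](S) ⋈[e=b] T) → 1
E2 stepwise |·|:
  T → 3
  S → 3
  γ[e; COUNT(*)→h](S) → 3
  (T ⋈[b=e] γ[e; COUNT(*)→h](S)) → 1
  π[e,h,v,w,b]((T ⋈[b=e] γ[e; COUNT(*)→h](S))) → 1

E1 and E2 produce the same multiset:
e | h | v | w | b
1 | 1 | t | q | 1

yes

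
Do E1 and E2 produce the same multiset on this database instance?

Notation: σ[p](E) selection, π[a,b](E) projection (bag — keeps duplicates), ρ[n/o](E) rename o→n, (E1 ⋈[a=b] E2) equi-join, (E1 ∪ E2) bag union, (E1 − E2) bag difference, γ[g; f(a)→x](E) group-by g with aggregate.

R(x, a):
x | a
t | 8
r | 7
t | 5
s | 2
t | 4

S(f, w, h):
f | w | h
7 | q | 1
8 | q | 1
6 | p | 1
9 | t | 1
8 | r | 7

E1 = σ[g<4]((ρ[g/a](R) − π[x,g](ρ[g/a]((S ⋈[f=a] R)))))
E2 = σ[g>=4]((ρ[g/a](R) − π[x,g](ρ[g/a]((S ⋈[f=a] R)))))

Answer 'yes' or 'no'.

E1 row counts bottom-up:
  R → 5
  ρ[g/a](R) → 5
  S → 5
  R → 5
  (S ⋈[f=a] R) → 3
  ρ[g/a]((S ⋈[f=a] R)) → 3
  π[x,g](ρ[g/a]((S ⋈[f=a] R))) → 3
  (ρ[g/a](R) − π[x,g](ρ[g/a]((S ⋈[f=a] R)))) → 3
  σ[g<4]((ρ[g/a](R) − π[x,g](ρ[g/a]((S ⋈[f=a] R))))) → 1
E2 row counts bottom-up:
  R → 5
  ρ[g/a](R) → 5
  S → 5
  R → 5
  (S ⋈[f=a] R) → 3
  ρ[g/a]((S ⋈[f=a] R)) → 3
  π[x,g](ρ[g/a]((S ⋈[f=a] R))) → 3
  (ρ[g/a](R) − π[x,g](ρ[g/a]((S ⋈[f=a] R)))) → 3
  σ[g>=4]((ρ[g/a](R) − π[x,g](ρ[g/a]((S ⋈[f=a] R))))) → 2

E1 result:
x | g
s | 2
E2 result:
x | g
t | 4
t | 5
Witness: ('t', 4) appears 0× in E1 but 1× in E2.

no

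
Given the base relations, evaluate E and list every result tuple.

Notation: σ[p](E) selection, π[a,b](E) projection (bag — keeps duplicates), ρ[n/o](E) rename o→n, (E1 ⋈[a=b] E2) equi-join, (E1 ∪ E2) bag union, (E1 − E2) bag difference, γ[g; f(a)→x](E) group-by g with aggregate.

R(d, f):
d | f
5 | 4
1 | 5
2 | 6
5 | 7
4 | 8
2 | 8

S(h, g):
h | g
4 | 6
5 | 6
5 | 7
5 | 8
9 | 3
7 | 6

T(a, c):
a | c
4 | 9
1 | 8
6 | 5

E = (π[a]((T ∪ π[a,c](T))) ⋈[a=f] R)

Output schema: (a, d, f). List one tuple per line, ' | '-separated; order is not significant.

Row counts bottom-up:
  T → 3
  T → 3
  π[a,c](T) → 3
  (T ∪ π[a,c](T)) → 6
  π[a]((T ∪ π[a,c](T))) → 6
  R → 6
  (π[a]((T ∪ π[a,c](T))) ⋈[a=f] R) → 4

== RESULT ==
a | d | f
4 | 5 | 4
4 | 5 | 4
6 | 2 | 6
6 | 2 | 6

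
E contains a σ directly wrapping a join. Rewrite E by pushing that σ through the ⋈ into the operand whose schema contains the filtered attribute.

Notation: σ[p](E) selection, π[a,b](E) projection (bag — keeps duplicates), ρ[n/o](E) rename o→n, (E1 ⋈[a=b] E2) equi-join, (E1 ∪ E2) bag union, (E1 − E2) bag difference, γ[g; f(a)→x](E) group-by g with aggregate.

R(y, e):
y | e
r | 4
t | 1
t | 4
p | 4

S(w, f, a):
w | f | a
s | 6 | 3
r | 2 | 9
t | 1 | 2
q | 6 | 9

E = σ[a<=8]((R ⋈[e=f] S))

σ filters on a, owned by the right side.
E' = (R ⋈[e=f] σ[a<=8](S))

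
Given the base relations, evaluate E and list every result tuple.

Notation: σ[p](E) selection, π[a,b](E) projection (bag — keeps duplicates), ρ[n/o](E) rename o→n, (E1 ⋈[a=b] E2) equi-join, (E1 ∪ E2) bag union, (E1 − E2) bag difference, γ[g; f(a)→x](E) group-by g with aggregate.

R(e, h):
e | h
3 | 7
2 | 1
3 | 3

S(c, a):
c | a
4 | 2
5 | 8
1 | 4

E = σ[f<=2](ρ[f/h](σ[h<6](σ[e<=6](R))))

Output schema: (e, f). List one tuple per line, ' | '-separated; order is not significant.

Stepwise |·|:
  R → 3
  σ[e<=6](R) → 3
  σ[h<6](σ[e<=6](R)) → 2
  ρ[f/h](σ[h<6](σ[e<=6](R))) → 2
  σ[f<=2](ρ[f/h](σ[h<6](σ[e<=6](R)))) → 1

== RESULT ==
e | f
2 | 1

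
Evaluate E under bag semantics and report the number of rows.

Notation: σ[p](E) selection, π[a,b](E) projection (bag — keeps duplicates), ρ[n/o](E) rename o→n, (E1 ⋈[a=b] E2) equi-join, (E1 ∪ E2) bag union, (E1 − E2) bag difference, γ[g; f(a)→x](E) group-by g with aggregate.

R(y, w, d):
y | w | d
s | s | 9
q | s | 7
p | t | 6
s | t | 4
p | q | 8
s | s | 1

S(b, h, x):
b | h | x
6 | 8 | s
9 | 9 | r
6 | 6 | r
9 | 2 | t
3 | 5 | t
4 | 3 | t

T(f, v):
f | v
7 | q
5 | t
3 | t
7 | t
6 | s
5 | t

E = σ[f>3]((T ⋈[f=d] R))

Stepwise |·|:
  T → 6
  R → 6
  (T ⋈[f=d] R) → 3
  σ[f>3]((T ⋈[f=d] R)) → 3

|E| = 3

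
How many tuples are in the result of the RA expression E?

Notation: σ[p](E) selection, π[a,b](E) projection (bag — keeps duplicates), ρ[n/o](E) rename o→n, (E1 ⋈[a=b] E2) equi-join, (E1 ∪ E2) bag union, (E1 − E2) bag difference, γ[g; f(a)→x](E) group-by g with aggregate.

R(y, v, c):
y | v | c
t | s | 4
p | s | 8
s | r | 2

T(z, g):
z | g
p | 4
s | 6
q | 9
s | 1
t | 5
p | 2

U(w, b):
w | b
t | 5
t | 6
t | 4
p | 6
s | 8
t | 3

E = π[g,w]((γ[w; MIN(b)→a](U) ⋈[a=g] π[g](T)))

Subexpression sizes:
  U → 6
  γ[w; MIN(b)→a](U) → 3
  T → 6
  π[g](T) → 6
  (γ[w; MIN(b)→a](U) ⋈[a=g] π[g](T)) → 1
  π[g,w]((γ[w; MIN(b)→a](U) ⋈[a=g] π[g](T))) → 1

|E| = 1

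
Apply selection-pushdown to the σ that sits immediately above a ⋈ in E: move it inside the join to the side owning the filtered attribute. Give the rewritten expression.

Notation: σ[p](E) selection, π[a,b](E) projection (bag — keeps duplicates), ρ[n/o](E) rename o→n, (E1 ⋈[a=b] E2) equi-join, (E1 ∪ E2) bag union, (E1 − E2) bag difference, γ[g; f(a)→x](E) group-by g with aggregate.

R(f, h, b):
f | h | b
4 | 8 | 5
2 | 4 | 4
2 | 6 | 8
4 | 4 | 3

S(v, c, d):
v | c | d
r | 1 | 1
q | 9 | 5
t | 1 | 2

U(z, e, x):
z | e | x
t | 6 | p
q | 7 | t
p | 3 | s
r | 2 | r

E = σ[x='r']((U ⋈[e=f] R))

σ filters on x, owned by the left side.
E' = (σ[x='r'](U) ⋈[e=f] R)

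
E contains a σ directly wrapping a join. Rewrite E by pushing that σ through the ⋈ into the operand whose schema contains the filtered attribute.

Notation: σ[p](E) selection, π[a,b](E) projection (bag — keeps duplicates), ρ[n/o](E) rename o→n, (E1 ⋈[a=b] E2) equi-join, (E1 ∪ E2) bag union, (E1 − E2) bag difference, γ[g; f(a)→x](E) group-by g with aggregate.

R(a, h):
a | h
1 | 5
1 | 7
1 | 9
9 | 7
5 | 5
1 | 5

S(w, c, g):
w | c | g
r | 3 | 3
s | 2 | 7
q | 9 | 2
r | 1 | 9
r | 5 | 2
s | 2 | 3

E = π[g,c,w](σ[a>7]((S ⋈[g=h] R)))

σ filters on a, owned by the right side.
E' = π[g,c,w]((S ⋈[g=h] σ[a>7](R)))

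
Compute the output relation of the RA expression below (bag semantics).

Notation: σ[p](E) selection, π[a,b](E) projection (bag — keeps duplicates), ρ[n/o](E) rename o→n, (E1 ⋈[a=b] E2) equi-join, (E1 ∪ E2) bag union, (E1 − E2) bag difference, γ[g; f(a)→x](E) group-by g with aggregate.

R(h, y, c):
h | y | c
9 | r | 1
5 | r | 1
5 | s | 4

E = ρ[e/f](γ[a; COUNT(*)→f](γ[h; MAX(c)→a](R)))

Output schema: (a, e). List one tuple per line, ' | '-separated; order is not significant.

Subexpression sizes:
  R → 3
  γ[h; MAX(c)→a](R) → 2
  γ[a; COUNT(*)→f](γ[h; MAX(c)→a](R)) → 2
  ρ[e/f](γ[a; COUNT(*)→f](γ[h; MAX(c)→a](R))) → 2

== RESULT ==
a | e
1 | 1
4 | 1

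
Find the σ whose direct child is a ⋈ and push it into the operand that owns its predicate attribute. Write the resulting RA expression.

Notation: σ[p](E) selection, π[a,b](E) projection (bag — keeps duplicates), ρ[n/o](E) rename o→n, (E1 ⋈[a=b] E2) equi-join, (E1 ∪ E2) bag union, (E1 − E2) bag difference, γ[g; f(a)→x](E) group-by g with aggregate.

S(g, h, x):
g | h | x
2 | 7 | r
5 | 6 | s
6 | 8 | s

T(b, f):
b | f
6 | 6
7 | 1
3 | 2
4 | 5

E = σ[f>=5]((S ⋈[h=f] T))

σ filters on f, owned by the right side.
E' = (S ⋈[h=f] σ[f>=5](T))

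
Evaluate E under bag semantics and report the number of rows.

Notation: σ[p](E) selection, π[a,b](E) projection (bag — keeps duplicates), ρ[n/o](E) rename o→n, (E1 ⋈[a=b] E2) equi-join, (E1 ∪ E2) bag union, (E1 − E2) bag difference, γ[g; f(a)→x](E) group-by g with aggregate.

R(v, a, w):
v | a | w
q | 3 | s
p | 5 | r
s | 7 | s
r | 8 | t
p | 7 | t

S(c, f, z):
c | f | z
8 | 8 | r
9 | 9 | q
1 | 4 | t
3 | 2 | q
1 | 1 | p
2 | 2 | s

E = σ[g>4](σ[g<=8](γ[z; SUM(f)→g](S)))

Per-node cardinality:
  S → 6
  γ[z; SUM(f)→g](S) → 5
  σ[g<=8](γ[z; SUM(f)→g](S)) → 4
  σ[g>4](σ[g<=8](γ[z; SUM(f)→g](S))) → 1

|E| = 1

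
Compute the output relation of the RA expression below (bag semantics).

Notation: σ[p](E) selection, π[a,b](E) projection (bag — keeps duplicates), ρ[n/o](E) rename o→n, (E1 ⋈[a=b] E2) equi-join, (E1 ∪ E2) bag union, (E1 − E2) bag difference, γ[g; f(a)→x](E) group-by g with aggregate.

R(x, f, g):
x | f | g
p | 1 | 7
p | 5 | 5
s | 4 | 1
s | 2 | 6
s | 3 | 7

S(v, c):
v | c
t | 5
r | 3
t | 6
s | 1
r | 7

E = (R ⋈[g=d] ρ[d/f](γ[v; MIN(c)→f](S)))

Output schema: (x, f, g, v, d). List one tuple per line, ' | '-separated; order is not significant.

Row counts bottom-up:
  R → 5
  S → 5
  γ[v; MIN(c)→f](S) → 3
  ρ[d/f](γ[v; MIN(c)→f](S)) → 3
  (R ⋈[g=d] ρ[d/f](γ[v; MIN(c)→f](S))) → 2

== RESULT ==
x | f | g | v | d
p | 5 | 5 | t | 5
s | 4 | 1 | s | 1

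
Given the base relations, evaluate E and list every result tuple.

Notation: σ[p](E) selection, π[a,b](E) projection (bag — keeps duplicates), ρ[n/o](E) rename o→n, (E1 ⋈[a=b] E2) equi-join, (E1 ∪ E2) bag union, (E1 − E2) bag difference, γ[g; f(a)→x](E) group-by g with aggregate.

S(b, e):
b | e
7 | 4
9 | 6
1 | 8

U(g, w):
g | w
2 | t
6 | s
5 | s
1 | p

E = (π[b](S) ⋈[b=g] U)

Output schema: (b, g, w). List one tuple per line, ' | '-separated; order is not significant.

Subexpression sizes:
  S → 3
  π[b](S) → 3
  U → 4
  (π[b](S) ⋈[b=g] U) → 1

== RESULT ==
b | g | w
1 | 1 | p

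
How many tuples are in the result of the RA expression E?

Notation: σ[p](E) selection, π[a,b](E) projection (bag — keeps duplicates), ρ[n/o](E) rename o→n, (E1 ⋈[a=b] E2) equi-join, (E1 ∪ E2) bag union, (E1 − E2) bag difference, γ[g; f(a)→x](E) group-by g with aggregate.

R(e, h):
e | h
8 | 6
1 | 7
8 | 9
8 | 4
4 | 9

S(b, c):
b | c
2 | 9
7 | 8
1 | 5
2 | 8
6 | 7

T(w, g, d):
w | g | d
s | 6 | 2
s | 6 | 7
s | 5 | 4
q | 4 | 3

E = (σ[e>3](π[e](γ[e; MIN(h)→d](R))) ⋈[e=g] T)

Row counts bottom-up:
  R → 5
  γ[e; MIN(h)→d](R) → 3
  π[e](γ[e; MIN(h)→d](R)) → 3
  σ[e>3](π[e](γ[e; MIN(h)→d](R))) → 2
  T → 4
  (σ[e>3](π[e](γ[e; MIN(h)→d](R))) ⋈[e=g] T) → 1

|E| = 1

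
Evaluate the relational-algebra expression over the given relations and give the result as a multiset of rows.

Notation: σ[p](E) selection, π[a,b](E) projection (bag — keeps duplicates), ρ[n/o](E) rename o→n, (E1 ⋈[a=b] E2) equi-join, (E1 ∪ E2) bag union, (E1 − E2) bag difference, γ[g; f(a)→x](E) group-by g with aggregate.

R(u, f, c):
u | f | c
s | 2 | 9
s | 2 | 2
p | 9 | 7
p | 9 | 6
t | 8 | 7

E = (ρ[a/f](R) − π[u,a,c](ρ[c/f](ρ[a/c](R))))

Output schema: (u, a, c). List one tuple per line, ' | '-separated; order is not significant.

Per-node cardinality:
  R → 5
  ρ[a/f](R) → 5
  R → 5
  ρ[a/c](R) → 5
  ρ[c/f](ρ[a/c](R)) → 5
  π[u,a,c](ρ[c/f](ρ[a/c](R))) → 5
  (ρ[a/f](R) − π[u,a,c](ρ[c/f](ρ[a/c](R)))) → 4

== RESULT ==
u | a | c
p | 9 | 6
p | 9 | 7
s | 2 | 9
t | 8 | 7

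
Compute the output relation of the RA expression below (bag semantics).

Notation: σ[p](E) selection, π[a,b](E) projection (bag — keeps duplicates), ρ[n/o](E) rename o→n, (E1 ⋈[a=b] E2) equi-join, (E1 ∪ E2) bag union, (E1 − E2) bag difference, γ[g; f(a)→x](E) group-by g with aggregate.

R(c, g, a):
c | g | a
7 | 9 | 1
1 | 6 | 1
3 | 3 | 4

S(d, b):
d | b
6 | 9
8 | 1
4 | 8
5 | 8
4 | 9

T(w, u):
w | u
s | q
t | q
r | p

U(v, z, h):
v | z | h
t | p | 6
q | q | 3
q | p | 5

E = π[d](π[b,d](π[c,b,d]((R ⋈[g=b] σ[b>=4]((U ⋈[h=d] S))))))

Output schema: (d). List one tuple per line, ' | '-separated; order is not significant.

Row counts bottom-up:
  R → 3
  U → 3
  S → 5
  (U ⋈[h=d] S) → 2
  σ[b>=4]((U ⋈[h=d] S)) → 2
  (R ⋈[g=b] σ[b>=4]((U ⋈[h=d] S))) → 1
  π[c,b,d]((R ⋈[g=b] σ[b>=4]((U ⋈[h=d] S)))) → 1
  π[b,d](π[c,b,d]((R ⋈[g=b] σ[b>=4]((U ⋈[h=d] S))))) → 1
  π[d](π[b,d](π[c,b,d]((R ⋈[g=b] σ[b>=4]((U ⋈[h=d] S)))))) → 1

== RESULT ==
d
6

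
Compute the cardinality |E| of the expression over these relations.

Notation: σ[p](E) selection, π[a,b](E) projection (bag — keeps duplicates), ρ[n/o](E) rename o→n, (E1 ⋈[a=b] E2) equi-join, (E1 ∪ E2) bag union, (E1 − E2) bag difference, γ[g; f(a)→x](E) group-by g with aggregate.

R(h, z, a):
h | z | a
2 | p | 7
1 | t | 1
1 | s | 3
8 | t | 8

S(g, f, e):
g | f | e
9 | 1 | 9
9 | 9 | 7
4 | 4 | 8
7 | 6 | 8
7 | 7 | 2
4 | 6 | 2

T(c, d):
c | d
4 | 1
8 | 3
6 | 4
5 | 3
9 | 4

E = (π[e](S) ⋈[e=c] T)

Per-node cardinality:
  S → 6
  π[e](S) → 6
  T → 5
  (π[e](S) ⋈[e=c] T) → 3

|E| = 3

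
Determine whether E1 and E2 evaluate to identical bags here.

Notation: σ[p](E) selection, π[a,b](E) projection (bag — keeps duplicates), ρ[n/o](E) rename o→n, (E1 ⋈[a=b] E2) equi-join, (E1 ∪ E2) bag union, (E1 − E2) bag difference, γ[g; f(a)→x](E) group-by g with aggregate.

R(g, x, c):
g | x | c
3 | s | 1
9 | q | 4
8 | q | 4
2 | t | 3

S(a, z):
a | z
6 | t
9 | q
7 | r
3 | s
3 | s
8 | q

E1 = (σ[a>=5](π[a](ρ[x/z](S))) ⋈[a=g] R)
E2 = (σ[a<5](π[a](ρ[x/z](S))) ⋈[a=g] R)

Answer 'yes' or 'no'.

E1 per-node cardinality:
  S → 6
  ρ[x/z](S) → 6
  π[a](ρ[x/z](S)) → 6
  σ[a>=5](π[a](ρ[x/z](S))) → 4
  R → 4
  (σ[a>=5](π[a](ρ[x/z](S))) ⋈[a=g] R) → 2
E2 per-node cardinality:
  S → 6
  ρ[x/z](S) → 6
  π[a](ρ[x/z](S)) → 6
  σ[a<5](π[a](ρ[x/z](S))) → 2
  R → 4
  (σ[a<5](π[a](ρ[x/z](S))) ⋈[a=g] R) → 2

E1 result:
a | g | x | c
8 | 8 | q | 4
9 | 9 | q | 4
E2 result:
a | g | x | c
3 | 3 | s | 1
3 | 3 | s | 1
Witness: (9, 9, 'q', 4) appears 1× in E1 but 0× in E2.

no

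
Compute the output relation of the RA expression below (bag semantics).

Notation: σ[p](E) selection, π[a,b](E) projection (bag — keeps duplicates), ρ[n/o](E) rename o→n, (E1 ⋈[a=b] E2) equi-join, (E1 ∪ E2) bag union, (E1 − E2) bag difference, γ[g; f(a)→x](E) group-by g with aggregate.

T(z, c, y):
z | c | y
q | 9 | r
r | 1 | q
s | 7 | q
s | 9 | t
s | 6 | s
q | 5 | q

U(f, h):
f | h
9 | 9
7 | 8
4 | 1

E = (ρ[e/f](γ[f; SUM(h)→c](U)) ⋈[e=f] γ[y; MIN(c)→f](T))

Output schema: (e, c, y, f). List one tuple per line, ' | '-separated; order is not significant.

Subexpression sizes:
  U → 3
  γ[f; SUM(h)→c](U) → 3
  ρ[e/f](γ[f; SUM(h)→c](U)) → 3
  T → 6
  γ[y; MIN(c)→f](T) → 4
  (ρ[e/f](γ[f; SUM(h)→c](U)) ⋈[e=f] γ[y; MIN(c)→f](T)) → 2

== RESULT ==
e | c | y | f
9 | 9 | r | 9
9 | 9 | t | 9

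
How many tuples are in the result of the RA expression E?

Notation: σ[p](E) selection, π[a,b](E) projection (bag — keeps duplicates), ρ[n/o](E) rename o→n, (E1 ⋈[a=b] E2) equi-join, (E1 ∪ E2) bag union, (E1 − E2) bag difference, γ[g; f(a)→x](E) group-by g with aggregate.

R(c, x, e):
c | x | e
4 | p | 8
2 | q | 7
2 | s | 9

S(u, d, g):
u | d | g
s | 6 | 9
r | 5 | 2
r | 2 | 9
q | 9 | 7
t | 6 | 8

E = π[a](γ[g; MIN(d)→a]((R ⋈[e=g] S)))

Subexpression sizes:
  R → 3
  S → 5
  (R ⋈[e=g] S) → 4
  γ[g; MIN(d)→a]((R ⋈[e=g] S)) → 3
  π[a](γ[g; MIN(d)→a]((R ⋈[e=g] S))) → 3

|E| = 3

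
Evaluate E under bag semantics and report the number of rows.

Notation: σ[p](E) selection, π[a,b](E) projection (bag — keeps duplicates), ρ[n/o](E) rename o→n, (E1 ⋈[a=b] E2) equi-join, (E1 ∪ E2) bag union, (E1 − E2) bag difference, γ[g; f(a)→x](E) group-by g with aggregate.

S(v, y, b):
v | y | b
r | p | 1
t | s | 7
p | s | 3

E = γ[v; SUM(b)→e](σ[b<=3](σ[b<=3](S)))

Row counts bottom-up:
  S → 3
  σ[b<=3](S) → 2
  σ[b<=3](σ[b<=3](S)) → 2
  γ[v; SUM(b)→e](σ[b<=3](σ[b<=3](S))) → 2

|E| = 2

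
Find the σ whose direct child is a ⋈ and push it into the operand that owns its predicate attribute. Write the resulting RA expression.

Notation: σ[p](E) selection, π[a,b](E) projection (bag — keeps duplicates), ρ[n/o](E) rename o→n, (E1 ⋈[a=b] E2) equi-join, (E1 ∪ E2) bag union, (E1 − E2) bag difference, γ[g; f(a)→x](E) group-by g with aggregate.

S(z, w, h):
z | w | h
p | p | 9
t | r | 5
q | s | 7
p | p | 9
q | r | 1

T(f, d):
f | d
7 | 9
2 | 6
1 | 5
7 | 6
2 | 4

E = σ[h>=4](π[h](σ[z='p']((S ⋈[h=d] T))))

σ filters on z, owned by the left side.
E' = σ[h>=4](π[h]((σ[z='p'](S) ⋈[h=d] T)))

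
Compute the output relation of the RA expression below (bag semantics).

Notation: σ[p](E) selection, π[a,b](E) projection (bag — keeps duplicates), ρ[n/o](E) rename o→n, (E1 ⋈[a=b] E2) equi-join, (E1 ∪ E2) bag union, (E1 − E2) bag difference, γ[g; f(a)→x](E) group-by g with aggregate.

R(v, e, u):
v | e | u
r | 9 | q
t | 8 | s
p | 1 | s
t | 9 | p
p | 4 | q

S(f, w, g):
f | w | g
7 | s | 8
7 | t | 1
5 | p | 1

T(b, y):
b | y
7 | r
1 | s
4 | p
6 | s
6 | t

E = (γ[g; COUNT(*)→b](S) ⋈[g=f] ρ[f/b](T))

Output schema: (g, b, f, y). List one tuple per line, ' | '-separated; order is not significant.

Per-node cardinality:
  S → 3
  γ[g; COUNT(*)→b](S) → 2
  T → 5
  ρ[f/b](T) → 5
  (γ[g; COUNT(*)→b](S) ⋈[g=f] ρ[f/b](T)) → 1

== RESULT ==
g | b | f | y
1 | 2 | 1 | s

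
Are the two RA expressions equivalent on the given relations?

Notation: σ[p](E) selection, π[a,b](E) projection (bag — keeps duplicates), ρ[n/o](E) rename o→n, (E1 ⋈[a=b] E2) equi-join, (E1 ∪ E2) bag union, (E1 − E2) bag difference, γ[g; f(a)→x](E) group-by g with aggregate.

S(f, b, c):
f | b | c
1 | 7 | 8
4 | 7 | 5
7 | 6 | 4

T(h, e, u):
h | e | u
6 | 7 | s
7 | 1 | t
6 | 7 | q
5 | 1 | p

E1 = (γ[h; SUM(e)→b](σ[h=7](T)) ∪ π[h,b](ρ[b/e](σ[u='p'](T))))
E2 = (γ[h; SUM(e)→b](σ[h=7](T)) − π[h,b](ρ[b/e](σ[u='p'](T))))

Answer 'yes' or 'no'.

E1 row counts bottom-up:
  T → 4
  σ[h=7](T) → 1
  γ[h; SUM(e)→b](σ[h=7](T)) → 1
  T → 4
  σ[u='p'](T) → 1
  ρ[b/e](σ[u='p'](T)) → 1
  π[h,b](ρ[b/e](σ[u='p'](T))) → 1
  (γ[h; SUM(e)→b](σ[h=7](T)) ∪ π[h,b](ρ[b/e](σ[u='p'](T)))) → 2
E2 row counts bottom-up:
  T → 4
  σ[h=7](T) → 1
  γ[h; SUM(e)→b](σ[h=7](T)) → 1
  T → 4
  σ[u='p'](T) → 1
  ρ[b/e](σ[u='p'](T)) → 1
  π[h,b](ρ[b/e](σ[u='p'](T))) → 1
  (γ[h; SUM(e)→b](σ[h=7](T)) − π[h,b](ρ[b/e](σ[u='p'](T)))) → 1

E1 result:
h | b
5 | 1
7 | 1
E2 result:
h | b
7 | 1
Witness: (5, 1) appears 1× in E1 but 0× in E2.

no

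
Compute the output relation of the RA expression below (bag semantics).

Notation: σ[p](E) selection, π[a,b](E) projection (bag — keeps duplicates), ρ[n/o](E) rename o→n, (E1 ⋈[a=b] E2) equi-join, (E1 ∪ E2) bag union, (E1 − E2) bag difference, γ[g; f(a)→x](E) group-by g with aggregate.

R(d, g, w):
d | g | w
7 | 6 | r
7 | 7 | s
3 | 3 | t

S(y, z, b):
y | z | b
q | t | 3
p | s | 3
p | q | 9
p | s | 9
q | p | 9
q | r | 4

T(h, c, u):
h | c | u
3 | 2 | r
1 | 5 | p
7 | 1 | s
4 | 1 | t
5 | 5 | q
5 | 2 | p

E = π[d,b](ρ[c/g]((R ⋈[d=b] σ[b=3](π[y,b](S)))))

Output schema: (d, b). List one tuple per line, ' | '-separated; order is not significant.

Subexpression sizes:
  R → 3
  S → 6
  π[y,b](S) → 6
  σ[b=3](π[y,b](S)) → 2
  (R ⋈[d=b] σ[b=3](π[y,b](S))) → 2
  ρ[c/g]((R ⋈[d=b] σ[b=3](π[y,b](S)))) → 2
  π[d,b](ρ[c/g]((R ⋈[d=b] σ[b=3](π[y,b](S))))) → 2

== RESULT ==
d | b
3 | 3
3 | 3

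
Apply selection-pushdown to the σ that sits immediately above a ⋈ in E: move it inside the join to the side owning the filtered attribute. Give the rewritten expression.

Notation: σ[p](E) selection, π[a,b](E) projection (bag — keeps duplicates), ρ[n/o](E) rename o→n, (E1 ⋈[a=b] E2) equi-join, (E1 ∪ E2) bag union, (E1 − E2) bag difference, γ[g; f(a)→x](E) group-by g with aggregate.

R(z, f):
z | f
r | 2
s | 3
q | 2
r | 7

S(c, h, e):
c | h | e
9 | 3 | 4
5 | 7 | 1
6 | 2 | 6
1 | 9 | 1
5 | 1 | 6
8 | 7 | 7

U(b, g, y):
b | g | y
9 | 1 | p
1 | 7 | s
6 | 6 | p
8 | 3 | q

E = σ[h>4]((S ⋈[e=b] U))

σ filters on h, owned by the left side.
E' = (σ[h>4](S) ⋈[e=b] U)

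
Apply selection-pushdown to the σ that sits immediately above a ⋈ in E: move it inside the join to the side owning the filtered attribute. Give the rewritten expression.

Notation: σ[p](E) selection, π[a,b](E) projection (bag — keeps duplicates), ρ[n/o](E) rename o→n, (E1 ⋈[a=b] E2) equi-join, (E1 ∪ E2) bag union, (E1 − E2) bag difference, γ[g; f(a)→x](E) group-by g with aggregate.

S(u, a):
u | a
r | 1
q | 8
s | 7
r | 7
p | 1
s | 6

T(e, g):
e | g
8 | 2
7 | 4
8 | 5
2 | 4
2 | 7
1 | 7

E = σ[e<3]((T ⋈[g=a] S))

σ filters on e, owned by the left side.
E' = (σ[e<3](T) ⋈[g=a] S)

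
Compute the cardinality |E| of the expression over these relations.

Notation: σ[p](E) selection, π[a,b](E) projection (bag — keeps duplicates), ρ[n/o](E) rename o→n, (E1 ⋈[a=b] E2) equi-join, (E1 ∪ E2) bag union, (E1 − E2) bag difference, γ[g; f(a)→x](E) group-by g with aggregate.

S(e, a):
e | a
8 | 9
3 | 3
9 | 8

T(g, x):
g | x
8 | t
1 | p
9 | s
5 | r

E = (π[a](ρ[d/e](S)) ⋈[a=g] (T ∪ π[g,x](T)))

Stepwise |·|:
  S → 3
  ρ[d/e](S) → 3
  π[a](ρ[d/e](S)) → 3
  T → 4
  T → 4
  π[g,x](T) → 4
  (T ∪ π[g,x](T)) → 8
  (π[a](ρ[d/e](S)) ⋈[a=g] (T ∪ π[g,x](T))) → 4

|E| = 4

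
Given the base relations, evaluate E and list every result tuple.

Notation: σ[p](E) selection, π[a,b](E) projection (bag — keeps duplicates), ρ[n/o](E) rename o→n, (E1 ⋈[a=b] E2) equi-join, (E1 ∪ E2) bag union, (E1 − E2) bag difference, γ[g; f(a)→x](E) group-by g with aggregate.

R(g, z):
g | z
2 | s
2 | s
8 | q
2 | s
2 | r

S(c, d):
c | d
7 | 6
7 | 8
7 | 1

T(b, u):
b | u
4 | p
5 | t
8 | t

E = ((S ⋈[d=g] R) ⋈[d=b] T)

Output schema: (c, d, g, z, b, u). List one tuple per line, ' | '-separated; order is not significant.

Subexpression sizes:
  S → 3
  R → 5
  (S ⋈[d=g] R) → 1
  T → 3
  ((S ⋈[d=g] R) ⋈[d=b] T) → 1

== RESULT ==
c | d | g | z | b | u
7 | 8 | 8 | q | 8 | t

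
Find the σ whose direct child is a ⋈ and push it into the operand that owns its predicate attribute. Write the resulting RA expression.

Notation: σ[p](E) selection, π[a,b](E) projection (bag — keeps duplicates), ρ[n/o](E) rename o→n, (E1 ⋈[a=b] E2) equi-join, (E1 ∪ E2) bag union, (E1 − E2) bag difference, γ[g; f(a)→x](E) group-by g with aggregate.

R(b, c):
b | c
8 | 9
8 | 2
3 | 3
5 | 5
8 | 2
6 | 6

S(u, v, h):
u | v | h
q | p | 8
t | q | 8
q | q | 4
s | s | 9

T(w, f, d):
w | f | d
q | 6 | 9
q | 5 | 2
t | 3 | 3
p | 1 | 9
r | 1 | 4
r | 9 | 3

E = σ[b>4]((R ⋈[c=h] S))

σ filters on b, owned by the left side.
E' = (σ[b>4](R) ⋈[c=h] S)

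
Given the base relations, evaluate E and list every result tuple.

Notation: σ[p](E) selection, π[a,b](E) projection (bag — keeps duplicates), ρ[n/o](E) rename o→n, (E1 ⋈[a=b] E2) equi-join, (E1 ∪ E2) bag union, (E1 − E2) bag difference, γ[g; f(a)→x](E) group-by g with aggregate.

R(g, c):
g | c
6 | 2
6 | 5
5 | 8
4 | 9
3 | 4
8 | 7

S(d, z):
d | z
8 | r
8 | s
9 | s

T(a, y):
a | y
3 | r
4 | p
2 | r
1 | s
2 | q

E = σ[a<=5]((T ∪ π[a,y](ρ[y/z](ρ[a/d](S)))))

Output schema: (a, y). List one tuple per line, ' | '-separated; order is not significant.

Per-node cardinality:
  T → 5
  S → 3
  ρ[a/d](S) → 3
  ρ[y/z](ρ[a/d](S)) → 3
  π[a,y](ρ[y/z](ρ[a/d](S))) → 3
  (T ∪ π[a,y](ρ[y/z](ρ[a/d](S)))) → 8
  σ[a<=5]((T ∪ π[a,y](ρ[y/z](ρ[a/d](S))))) → 5

== RESULT ==
a | y
1 | s
2 | q
2 | r
3 | r
4 | p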